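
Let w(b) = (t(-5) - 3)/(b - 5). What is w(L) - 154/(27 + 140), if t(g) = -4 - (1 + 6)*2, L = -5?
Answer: 1967/1670 ≈ 1.1778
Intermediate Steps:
t(g) = -18 (t(g) = -4 - 7*2 = -4 - 1*14 = -4 - 14 = -18)
w(b) = -21/(-5 + b) (w(b) = (-18 - 3)/(b - 5) = -21/(-5 + b))
w(L) - 154/(27 + 140) = -21/(-5 - 5) - 154/(27 + 140) = -21/(-10) - 154/167 = -21*(-⅒) + (1/167)*(-154) = 21/10 - 154/167 = 1967/1670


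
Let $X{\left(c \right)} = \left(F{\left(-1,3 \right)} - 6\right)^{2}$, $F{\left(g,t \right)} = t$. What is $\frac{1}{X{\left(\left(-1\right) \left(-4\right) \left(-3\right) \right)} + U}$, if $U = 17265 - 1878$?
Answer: $\frac{1}{15396} \approx 6.4952 \cdot 10^{-5}$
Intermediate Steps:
$U = 15387$ ($U = 17265 - 1878 = 15387$)
$X{\left(c \right)} = 9$ ($X{\left(c \right)} = \left(3 - 6\right)^{2} = \left(-3\right)^{2} = 9$)
$\frac{1}{X{\left(\left(-1\right) \left(-4\right) \left(-3\right) \right)} + U} = \frac{1}{9 + 15387} = \frac{1}{15396}$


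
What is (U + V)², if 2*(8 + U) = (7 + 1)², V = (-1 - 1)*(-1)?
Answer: 676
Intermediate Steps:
V = 2 (V = -2*(-1) = 2)
U = 24 (U = -8 + (7 + 1)²/2 = -8 + (½)*8² = -8 + (½)*64 = -8 + 32 = 24)
(U + V)² = (24 + 2)² = 26² = 676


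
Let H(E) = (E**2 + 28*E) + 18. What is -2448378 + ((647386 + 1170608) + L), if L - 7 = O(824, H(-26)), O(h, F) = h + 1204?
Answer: -628349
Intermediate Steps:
H(E) = 18 + E**2 + 28*E
O(h, F) = 1204 + h
L = 2035 (L = 7 + (1204 + 824) = 7 + 2028 = 2035)
-2448378 + ((647386 + 1170608) + L) = -2448378 + ((647386 + 1170608) + 2035) = -2448378 + (1817994 + 2035) = -2448378 + 1820029 = -628349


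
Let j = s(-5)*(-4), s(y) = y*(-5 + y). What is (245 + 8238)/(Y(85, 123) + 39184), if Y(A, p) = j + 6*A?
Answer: 8483/39494 ≈ 0.21479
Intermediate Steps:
j = -200 (j = -5*(-5 - 5)*(-4) = -5*(-10)*(-4) = 50*(-4) = -200)
Y(A, p) = -200 + 6*A
(245 + 8238)/(Y(85, 123) + 39184) = (245 + 8238)/((-200 + 6*85) + 39184) = 8483/((-200 + 510) + 39184) = 8483/(310 + 39184) = 8483/39494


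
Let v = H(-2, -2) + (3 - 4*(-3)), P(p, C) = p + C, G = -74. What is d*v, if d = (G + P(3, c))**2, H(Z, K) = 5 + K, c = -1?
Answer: 93312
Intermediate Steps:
P(p, C) = C + p
v = 18 (v = (5 - 2) + (3 - 4*(-3)) = 3 + (3 + 12) = 3 + 15 = 18)
d = 5184 (d = (-74 + (-1 + 3))**2 = (-74 + 2)**2 = (-72)**2 = 5184)
d*v = 5184*18 = 93312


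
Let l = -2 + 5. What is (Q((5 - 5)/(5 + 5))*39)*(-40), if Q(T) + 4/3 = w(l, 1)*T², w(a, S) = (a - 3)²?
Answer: 2080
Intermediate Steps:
l = 3
w(a, S) = (-3 + a)²
Q(T) = -4/3 (Q(T) = -4/3 + (-3 + 3)²*T² = -4/3 + 0²*T² = -4/3 + 0*T² = -4/3 + 0 = -4/3)
(Q((5 - 5)/(5 + 5))*39)*(-40) = -4/3*39*(-40) = -52*(-40) = 2080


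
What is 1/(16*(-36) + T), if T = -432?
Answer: -1/1008 ≈ -0.00099206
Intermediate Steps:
1/(16*(-36) + T) = 1/(16*(-36) - 432) = 1/(-576 - 432) = 1/(-1008) = -1/1008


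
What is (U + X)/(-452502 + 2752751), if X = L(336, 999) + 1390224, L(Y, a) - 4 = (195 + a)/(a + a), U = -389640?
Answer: 47599429/109426131 ≈ 0.43499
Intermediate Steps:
L(Y, a) = 4 + (195 + a)/(2*a) (L(Y, a) = 4 + (195 + a)/(a + a) = 4 + (195 + a)/((2*a)) = 4 + (195 + a)*(1/(2*a)) = 4 + (195 + a)/(2*a))
X = 462946123/333 (X = (3/2)*(65 + 3*999)/999 + 1390224 = (3/2)*(1/999)*(65 + 2997) + 1390224 = (3/2)*(1/999)*3062 + 1390224 = 1531/333 + 1390224 = 462946123/333 ≈ 1.3902e+6)
(U + X)/(-452502 + 2752751) = (-389640 + 462946123/333)/(-452502 + 2752751) = (333196003/333)/2300249 = (333196003/333)*(1/2300249) = 47599429/109426131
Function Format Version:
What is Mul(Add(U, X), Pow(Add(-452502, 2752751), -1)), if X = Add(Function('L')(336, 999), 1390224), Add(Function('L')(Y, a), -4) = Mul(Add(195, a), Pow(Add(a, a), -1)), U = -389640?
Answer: Rational(47599429, 109426131) ≈ 0.43499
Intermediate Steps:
Function('L')(Y, a) = Add(4, Mul(Rational(1, 2), Pow(a, -1), Add(195, a))) (Function('L')(Y, a) = Add(4, Mul(Add(195, a), Pow(Add(a, a), -1))) = Add(4, Mul(Add(195, a), Pow(Mul(2, a), -1))) = Add(4, Mul(Add(195, a), Mul(Rational(1, 2), Pow(a, -1)))) = Add(4, Mul(Rational(1, 2), Pow(a, -1), Add(195, a))))
X = Rational(462946123, 333) (X = Add(Mul(Rational(3, 2), Pow(999, -1), Add(65, Mul(3, 999))), 1390224) = Add(Mul(Rational(3, 2), Rational(1, 999), Add(65, 2997)), 1390224) = Add(Mul(Rational(3, 2), Rational(1, 999), 3062), 1390224) = Add(Rational(1531, 333), 1390224) = Rational(462946123, 333) ≈ 1.3902e+6)
Mul(Add(U, X), Pow(Add(-452502, 2752751), -1)) = Mul(Add(-389640, Rational(462946123, 333)), Pow(Add(-452502, 2752751), -1)) = Mul(Rational(333196003, 333), Pow(2300249, -1)) = Mul(Rational(333196003, 333), Rational(1, 2300249)) = Rational(47599429, 109426131)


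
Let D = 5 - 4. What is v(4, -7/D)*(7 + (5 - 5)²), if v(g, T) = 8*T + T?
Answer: -441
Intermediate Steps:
D = 1
v(g, T) = 9*T
v(4, -7/D)*(7 + (5 - 5)²) = (9*(-7/1))*(7 + (5 - 5)²) = (9*(-7*1))*(7 + 0²) = (9*(-7))*(7 + 0) = -63*7 = -441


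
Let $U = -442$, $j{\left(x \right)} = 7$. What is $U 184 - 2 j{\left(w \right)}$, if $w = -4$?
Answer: $-81342$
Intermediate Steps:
$U 184 - 2 j{\left(w \right)} = \left(-442\right) 184 - 14 = -81328 - 14 = -81342$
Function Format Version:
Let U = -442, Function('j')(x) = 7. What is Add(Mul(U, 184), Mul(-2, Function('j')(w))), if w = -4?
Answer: -81342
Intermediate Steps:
Add(Mul(U, 184), Mul(-2, Function('j')(w))) = Add(Mul(-442, 184), Mul(-2, 7)) = Add(-81328, -14) = -81342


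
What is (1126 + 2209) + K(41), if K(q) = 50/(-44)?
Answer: 73345/22 ≈ 3333.9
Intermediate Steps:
K(q) = -25/22 (K(q) = 50*(-1/44) = -25/22)
(1126 + 2209) + K(41) = (1126 + 2209) - 25/22 = 3335 - 25/22 = 73345/22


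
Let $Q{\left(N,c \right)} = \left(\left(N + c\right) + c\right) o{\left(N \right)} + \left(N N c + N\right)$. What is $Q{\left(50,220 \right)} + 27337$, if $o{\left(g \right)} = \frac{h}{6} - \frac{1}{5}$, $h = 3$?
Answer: $577534$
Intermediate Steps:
$o{\left(g \right)} = \frac{3}{10}$ ($o{\left(g \right)} = \frac{3}{6} - \frac{1}{5} = 3 \cdot \frac{1}{6} - \frac{1}{5} = \frac{1}{2} - \frac{1}{5} = \frac{3}{10}$)
$Q{\left(N,c \right)} = \frac{3 c}{5} + \frac{13 N}{10} + c N^{2}$ ($Q{\left(N,c \right)} = \left(\left(N + c\right) + c\right) \frac{3}{10} + \left(N N c + N\right) = \left(N + 2 c\right) \frac{3}{10} + \left(N^{2} c + N\right) = \left(\frac{3 c}{5} + \frac{3 N}{10}\right) + \left(c N^{2} + N\right) = \left(\frac{3 c}{5} + \frac{3 N}{10}\right) + \left(N + c N^{2}\right) = \frac{3 c}{5} + \frac{13 N}{10} + c N^{2}$)
$Q{\left(50,220 \right)} + 27337 = \left(\frac{3}{5} \cdot 220 + \frac{13}{10} \cdot 50 + 220 \cdot 50^{2}\right) + 27337 = \left(132 + 65 + 220 \cdot 2500\right) + 27337 = \left(132 + 65 + 550000\right) + 27337 = 550197 + 27337 = 577534$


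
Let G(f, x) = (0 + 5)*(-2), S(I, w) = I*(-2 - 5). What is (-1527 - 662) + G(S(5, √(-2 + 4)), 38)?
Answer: -2199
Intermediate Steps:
S(I, w) = -7*I (S(I, w) = I*(-7) = -7*I)
G(f, x) = -10 (G(f, x) = 5*(-2) = -10)
(-1527 - 662) + G(S(5, √(-2 + 4)), 38) = (-1527 - 662) - 10 = -2189 - 10 = -2199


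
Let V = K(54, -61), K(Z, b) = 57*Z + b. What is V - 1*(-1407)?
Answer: 4424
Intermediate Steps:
K(Z, b) = b + 57*Z
V = 3017 (V = -61 + 57*54 = -61 + 3078 = 3017)
V - 1*(-1407) = 3017 - 1*(-1407) = 3017 + 1407 = 4424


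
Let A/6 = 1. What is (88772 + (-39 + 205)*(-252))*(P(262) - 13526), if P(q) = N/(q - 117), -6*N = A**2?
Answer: -18412459088/29 ≈ -6.3491e+8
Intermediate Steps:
A = 6 (A = 6*1 = 6)
N = -6 (N = -1/6*6**2 = -1/6*36 = -6)
P(q) = -6/(-117 + q) (P(q) = -6/(q - 117) = -6/(-117 + q))
(88772 + (-39 + 205)*(-252))*(P(262) - 13526) = (88772 + (-39 + 205)*(-252))*(-6/(-117 + 262) - 13526) = (88772 + 166*(-252))*(-6/145 - 13526) = (88772 - 41832)*(-6*1/145 - 13526) = 46940*(-6/145 - 13526) = 46940*(-1961276/145) = -18412459088/29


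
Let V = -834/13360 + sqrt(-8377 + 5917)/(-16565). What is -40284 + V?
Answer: -269097537/6680 - 2*I*sqrt(615)/16565 ≈ -40284.0 - 0.0029942*I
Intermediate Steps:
V = -417/6680 - 2*I*sqrt(615)/16565 (V = -834*1/13360 + sqrt(-2460)*(-1/16565) = -417/6680 + (2*I*sqrt(615))*(-1/16565) = -417/6680 - 2*I*sqrt(615)/16565 ≈ -0.062425 - 0.0029942*I)
-40284 + V = -40284 + (-417/6680 - 2*I*sqrt(615)/16565) = -269097537/6680 - 2*I*sqrt(615)/16565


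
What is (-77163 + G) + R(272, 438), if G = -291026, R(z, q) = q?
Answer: -367751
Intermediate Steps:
(-77163 + G) + R(272, 438) = (-77163 - 291026) + 438 = -368189 + 438 = -367751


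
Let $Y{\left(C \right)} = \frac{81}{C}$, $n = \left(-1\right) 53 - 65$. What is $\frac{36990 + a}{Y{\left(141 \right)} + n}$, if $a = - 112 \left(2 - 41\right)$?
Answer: $- \frac{1943826}{5519} \approx -352.21$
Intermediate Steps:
$n = -118$ ($n = -53 - 65 = -118$)
$a = 4368$ ($a = \left(-112\right) \left(-39\right) = 4368$)
$\frac{36990 + a}{Y{\left(141 \right)} + n} = \frac{36990 + 4368}{\frac{81}{141} - 118} = \frac{41358}{81 \cdot \frac{1}{141} - 118} = \frac{41358}{\frac{27}{47} - 118} = \frac{41358}{- \frac{5519}{47}} = 41358 \left(- \frac{47}{5519}\right) = - \frac{1943826}{5519}$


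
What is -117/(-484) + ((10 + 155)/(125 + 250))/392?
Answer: 287981/1185800 ≈ 0.24286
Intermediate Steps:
-117/(-484) + ((10 + 155)/(125 + 250))/392 = -117*(-1/484) + (165/375)*(1/392) = 117/484 + (165*(1/375))*(1/392) = 117/484 + (11/25)*(1/392) = 117/484 + 11/9800 = 287981/1185800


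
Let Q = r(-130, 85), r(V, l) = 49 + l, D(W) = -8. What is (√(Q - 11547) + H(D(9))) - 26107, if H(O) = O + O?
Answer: -26123 + I*√11413 ≈ -26123.0 + 106.83*I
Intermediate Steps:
H(O) = 2*O
Q = 134 (Q = 49 + 85 = 134)
(√(Q - 11547) + H(D(9))) - 26107 = (√(134 - 11547) + 2*(-8)) - 26107 = (√(-11413) - 16) - 26107 = (I*√11413 - 16) - 26107 = (-16 + I*√11413) - 26107 = -26123 + I*√11413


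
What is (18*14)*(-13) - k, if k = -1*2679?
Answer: -597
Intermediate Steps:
k = -2679
(18*14)*(-13) - k = (18*14)*(-13) - 1*(-2679) = 252*(-13) + 2679 = -3276 + 2679 = -597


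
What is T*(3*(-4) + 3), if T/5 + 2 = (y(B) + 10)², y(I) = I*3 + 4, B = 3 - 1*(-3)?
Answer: -45990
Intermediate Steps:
B = 6 (B = 3 + 3 = 6)
y(I) = 4 + 3*I (y(I) = 3*I + 4 = 4 + 3*I)
T = 5110 (T = -10 + 5*((4 + 3*6) + 10)² = -10 + 5*((4 + 18) + 10)² = -10 + 5*(22 + 10)² = -10 + 5*32² = -10 + 5*1024 = -10 + 5120 = 5110)
T*(3*(-4) + 3) = 5110*(3*(-4) + 3) = 5110*(-12 + 3) = 5110*(-9) = -45990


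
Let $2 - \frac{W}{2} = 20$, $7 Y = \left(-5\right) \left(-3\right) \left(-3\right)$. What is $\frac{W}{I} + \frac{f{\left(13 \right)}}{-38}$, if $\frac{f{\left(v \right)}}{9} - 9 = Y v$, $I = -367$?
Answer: $\frac{866871}{48811} \approx 17.76$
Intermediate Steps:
$Y = - \frac{45}{7}$ ($Y = \frac{\left(-5\right) \left(-3\right) \left(-3\right)}{7} = \frac{15 \left(-3\right)}{7} = \frac{1}{7} \left(-45\right) = - \frac{45}{7} \approx -6.4286$)
$W = -36$ ($W = 4 - 40 = -36$)
$f{\left(v \right)} = 81 - \frac{405 v}{7}$ ($f{\left(v \right)} = 81 + 9 \left(- \frac{45 v}{7}\right) = 81 - \frac{405 v}{7}$)
$\frac{W}{I} + \frac{f{\left(13 \right)}}{-38} = - \frac{36}{-367} + \frac{81 - \frac{5265}{7}}{-38} = \left(-36\right) \left(- \frac{1}{367}\right) + \left(81 - \frac{5265}{7}\right) \left(- \frac{1}{38}\right) = \frac{36}{367} - - \frac{2349}{133} = \frac{36}{367} + \frac{2349}{133} = \frac{866871}{48811}$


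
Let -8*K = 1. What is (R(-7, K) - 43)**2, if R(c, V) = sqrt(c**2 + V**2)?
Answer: (344 - sqrt(3137))**2/64 ≈ 1295.9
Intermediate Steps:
K = -1/8 (K = -1/8*1 = -1/8 ≈ -0.12500)
R(c, V) = sqrt(V**2 + c**2)
(R(-7, K) - 43)**2 = (sqrt((-1/8)**2 + (-7)**2) - 43)**2 = (sqrt(1/64 + 49) - 43)**2 = (sqrt(3137/64) - 43)**2 = (sqrt(3137)/8 - 43)**2 = (-43 + sqrt(3137)/8)**2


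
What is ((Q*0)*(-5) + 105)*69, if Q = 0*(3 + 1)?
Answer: 7245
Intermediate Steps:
Q = 0 (Q = 0*4 = 0)
((Q*0)*(-5) + 105)*69 = ((0*0)*(-5) + 105)*69 = (0*(-5) + 105)*69 = (0 + 105)*69 = 105*69 = 7245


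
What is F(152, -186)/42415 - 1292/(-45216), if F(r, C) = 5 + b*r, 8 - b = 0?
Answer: 27502229/479459160 ≈ 0.057361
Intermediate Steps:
b = 8 (b = 8 - 1*0 = 8 + 0 = 8)
F(r, C) = 5 + 8*r
F(152, -186)/42415 - 1292/(-45216) = (5 + 8*152)/42415 - 1292/(-45216) = (5 + 1216)*(1/42415) - 1292*(-1/45216) = 1221*(1/42415) + 323/11304 = 1221/42415 + 323/11304 = 27502229/479459160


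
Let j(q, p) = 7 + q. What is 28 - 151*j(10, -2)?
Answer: -2539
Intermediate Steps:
28 - 151*j(10, -2) = 28 - 151*(7 + 10) = 28 - 151*17 = 28 - 2567 = -2539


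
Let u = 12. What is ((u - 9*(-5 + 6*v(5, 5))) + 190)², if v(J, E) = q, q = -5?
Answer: 267289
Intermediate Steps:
v(J, E) = -5
((u - 9*(-5 + 6*v(5, 5))) + 190)² = ((12 - 9*(-5 + 6*(-5))) + 190)² = ((12 - 9*(-5 - 30)) + 190)² = ((12 - 9*(-35)) + 190)² = ((12 + 315) + 190)² = (327 + 190)² = 517² = 267289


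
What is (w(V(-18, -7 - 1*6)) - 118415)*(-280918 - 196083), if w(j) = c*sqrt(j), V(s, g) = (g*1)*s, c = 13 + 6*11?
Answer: 56484073415 - 113049237*sqrt(26) ≈ 5.5908e+10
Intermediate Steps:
c = 79 (c = 13 + 66 = 79)
V(s, g) = g*s
w(j) = 79*sqrt(j)
(w(V(-18, -7 - 1*6)) - 118415)*(-280918 - 196083) = (79*sqrt((-7 - 1*6)*(-18)) - 118415)*(-280918 - 196083) = (79*sqrt((-7 - 6)*(-18)) - 118415)*(-477001) = (79*sqrt(-13*(-18)) - 118415)*(-477001) = (79*sqrt(234) - 118415)*(-477001) = (79*(3*sqrt(26)) - 118415)*(-477001) = (237*sqrt(26) - 118415)*(-477001) = (-118415 + 237*sqrt(26))*(-477001) = 56484073415 - 113049237*sqrt(26)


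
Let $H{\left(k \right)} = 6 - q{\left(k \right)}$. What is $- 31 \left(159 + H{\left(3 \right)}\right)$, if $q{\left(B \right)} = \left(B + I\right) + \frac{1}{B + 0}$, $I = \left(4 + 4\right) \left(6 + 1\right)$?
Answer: $- \frac{9827}{3} \approx -3275.7$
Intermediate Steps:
$I = 56$ ($I = 8 \cdot 7 = 56$)
$q{\left(B \right)} = 56 + B + \frac{1}{B}$ ($q{\left(B \right)} = \left(B + 56\right) + \frac{1}{B + 0} = \left(56 + B\right) + \frac{1}{B} = 56 + B + \frac{1}{B}$)
$H{\left(k \right)} = -50 - k - \frac{1}{k}$ ($H{\left(k \right)} = 6 - \left(56 + k + \frac{1}{k}\right) = -50 - k - \frac{1}{k}$)
$- 31 \left(159 + H{\left(3 \right)}\right) = - 31 \left(159 - \frac{160}{3}\right) = \left(-31\right) \frac{317}{3} = - \frac{9827}{3}$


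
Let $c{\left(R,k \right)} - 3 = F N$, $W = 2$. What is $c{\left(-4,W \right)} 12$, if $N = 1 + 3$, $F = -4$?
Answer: $-156$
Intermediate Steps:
$N = 4$
$c{\left(R,k \right)} = -13$ ($c{\left(R,k \right)} = 3 - 16 = -13$)
$c{\left(-4,W \right)} 12 = \left(-13\right) 12 = -156$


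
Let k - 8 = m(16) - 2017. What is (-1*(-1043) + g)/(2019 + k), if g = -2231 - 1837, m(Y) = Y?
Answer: -3025/26 ≈ -116.35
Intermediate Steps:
g = -4068
k = -1993 (k = 8 + (16 - 2017) = 8 - 2001 = -1993)
(-1*(-1043) + g)/(2019 + k) = (-1*(-1043) - 4068)/(2019 - 1993) = (1043 - 4068)/26 = -3025*1/26 = -3025/26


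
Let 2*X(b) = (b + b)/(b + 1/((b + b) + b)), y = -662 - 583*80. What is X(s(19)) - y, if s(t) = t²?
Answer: 18493770091/390964 ≈ 47303.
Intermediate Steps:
y = -47302 (y = -662 - 46640 = -47302)
X(b) = b/(b + 1/(3*b)) (X(b) = ((b + b)/(b + 1/((b + b) + b)))/2 = ((2*b)/(b + 1/(2*b + b)))/2 = ((2*b)/(b + 1/(3*b)))/2 = (2*b/(b + 1/(3*b)))/2 = b/(b + 1/(3*b)))
X(s(19)) - y = 3*(19²)²/(1 + 3*(19²)²) - 1*(-47302) = 3*361²/(1 + 3*361²) + 47302 = 3*130321/(1 + 3*130321) + 47302 = 3*130321/(1 + 390963) + 47302 = 3*130321/390964 + 47302 = 3*130321*(1/390964) + 47302 = 390963/390964 + 47302 = 18493770091/390964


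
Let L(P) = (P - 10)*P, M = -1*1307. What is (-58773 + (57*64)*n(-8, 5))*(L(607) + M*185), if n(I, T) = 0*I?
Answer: -7087083432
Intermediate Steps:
n(I, T) = 0
M = -1307
L(P) = P*(-10 + P) (L(P) = (-10 + P)*P = P*(-10 + P))
(-58773 + (57*64)*n(-8, 5))*(L(607) + M*185) = (-58773 + (57*64)*0)*(607*(-10 + 607) - 1307*185) = (-58773 + 3648*0)*(607*597 - 241795) = (-58773 + 0)*(362379 - 241795) = -58773*120584 = -7087083432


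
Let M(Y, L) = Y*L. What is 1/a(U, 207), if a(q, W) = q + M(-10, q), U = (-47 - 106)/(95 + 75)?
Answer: 10/81 ≈ 0.12346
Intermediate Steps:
M(Y, L) = L*Y
U = -9/10 (U = -153/170 = -153*1/170 = -9/10 ≈ -0.90000)
a(q, W) = -9*q (a(q, W) = q + q*(-10) = q - 10*q = -9*q)
1/a(U, 207) = 1/(-9*(-9/10)) = 1/(81/10) = 10/81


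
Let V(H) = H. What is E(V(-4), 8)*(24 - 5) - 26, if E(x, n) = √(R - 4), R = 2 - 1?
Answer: -26 + 19*I*√3 ≈ -26.0 + 32.909*I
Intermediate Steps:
R = 1
E(x, n) = I*√3 (E(x, n) = √(1 - 4) = √(-3) = I*√3)
E(V(-4), 8)*(24 - 5) - 26 = (I*√3)*(24 - 5) - 26 = (I*√3)*19 - 26 = 19*I*√3 - 26 = -26 + 19*I*√3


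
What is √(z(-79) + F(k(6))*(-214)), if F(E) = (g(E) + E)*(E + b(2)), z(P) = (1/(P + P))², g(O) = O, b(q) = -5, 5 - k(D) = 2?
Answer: √64107553/158 ≈ 50.675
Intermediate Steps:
k(D) = 3 (k(D) = 5 - 1*2 = 5 - 2 = 3)
z(P) = 1/(4*P²) (z(P) = (1/(2*P))² = 1/(4*P²))
F(E) = 2*E*(-5 + E) (F(E) = (E + E)*(E - 5) = (2*E)*(-5 + E) = 2*E*(-5 + E))
√(z(-79) + F(k(6))*(-214)) = √((¼)/(-79)² + (2*3*(-5 + 3))*(-214)) = √((¼)*(1/6241) + (2*3*(-2))*(-214)) = √(1/24964 - 12*(-214)) = √(1/24964 + 2568) = √(64107553/24964) = √64107553/158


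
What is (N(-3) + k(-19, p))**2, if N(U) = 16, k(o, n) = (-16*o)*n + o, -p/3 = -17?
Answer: 240281001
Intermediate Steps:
p = 51 (p = -3*(-17) = 51)
k(o, n) = o - 16*n*o (k(o, n) = -16*n*o + o = o - 16*n*o)
(N(-3) + k(-19, p))**2 = (16 - 19*(1 - 16*51))**2 = (16 - 19*(1 - 816))**2 = (16 - 19*(-815))**2 = (16 + 15485)**2 = 15501**2 = 240281001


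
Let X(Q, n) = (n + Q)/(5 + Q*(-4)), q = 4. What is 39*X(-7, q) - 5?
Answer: -94/11 ≈ -8.5455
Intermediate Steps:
X(Q, n) = (Q + n)/(5 - 4*Q)
39*X(-7, q) - 5 = 39*((-1*(-7) - 1*4)/(-5 + 4*(-7))) - 5 = 39*((7 - 4)/(-5 - 28)) - 5 = 39*(3/(-33)) - 5 = 39*(-1/33*3) - 5 = 39*(-1/11) - 5 = -39/11 - 5 = -94/11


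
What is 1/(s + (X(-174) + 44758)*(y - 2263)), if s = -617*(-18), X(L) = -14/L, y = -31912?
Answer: -87/133074877553 ≈ -6.5377e-10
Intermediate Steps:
s = 11106
1/(s + (X(-174) + 44758)*(y - 2263)) = 1/(11106 + (-14/(-174) + 44758)*(-31912 - 2263)) = 1/(11106 + (-14*(-1/174) + 44758)*(-34175)) = 1/(11106 + (7/87 + 44758)*(-34175)) = 1/(11106 + (3893953/87)*(-34175)) = 1/(11106 - 133075843775/87) = 1/(-133074877553/87) = -87/133074877553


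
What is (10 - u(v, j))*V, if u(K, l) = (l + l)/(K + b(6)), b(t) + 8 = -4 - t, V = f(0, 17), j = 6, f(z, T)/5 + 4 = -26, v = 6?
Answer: -1650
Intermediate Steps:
f(z, T) = -150 (f(z, T) = -20 + 5*(-26) = -20 - 130 = -150)
V = -150
b(t) = -12 - t (b(t) = -8 + (-4 - t) = -12 - t)
u(K, l) = 2*l/(-18 + K) (u(K, l) = (l + l)/(K + (-12 - 1*6)) = (2*l)/(K + (-12 - 6)) = (2*l)/(K - 18) = (2*l)/(-18 + K) = 2*l/(-18 + K))
(10 - u(v, j))*V = (10 - 2*6/(-18 + 6))*(-150) = (10 - 2*6/(-12))*(-150) = (10 - 2*6*(-1)/12)*(-150) = (10 - 1*(-1))*(-150) = (10 + 1)*(-150) = 11*(-150) = -1650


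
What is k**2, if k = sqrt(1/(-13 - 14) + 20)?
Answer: 539/27 ≈ 19.963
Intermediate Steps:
k = 7*sqrt(33)/9 (k = sqrt(1/(-27) + 20) = sqrt(-1/27 + 20) = sqrt(539/27) = 7*sqrt(33)/9 ≈ 4.4680)
k**2 = (7*sqrt(33)/9)**2 = 539/27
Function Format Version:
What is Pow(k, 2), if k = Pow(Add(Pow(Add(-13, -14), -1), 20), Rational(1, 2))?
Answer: Rational(539, 27) ≈ 19.963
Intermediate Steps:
k = Mul(Rational(7, 9), Pow(33, Rational(1, 2))) (k = Pow(Add(Pow(-27, -1), 20), Rational(1, 2)) = Pow(Add(Rational(-1, 27), 20), Rational(1, 2)) = Pow(Rational(539, 27), Rational(1, 2)) = Mul(Rational(7, 9), Pow(33, Rational(1, 2))) ≈ 4.4680)
Pow(k, 2) = Pow(Mul(Rational(7, 9), Pow(33, Rational(1, 2))), 2) = Rational(539, 27)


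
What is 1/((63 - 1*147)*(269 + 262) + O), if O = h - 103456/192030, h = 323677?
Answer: 96015/26795142367 ≈ 3.5833e-6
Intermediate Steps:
O = 31077795427/96015 (O = 323677 - 103456/192030 = 323677 - 1*51728/96015 = 323677 - 51728/96015 = 31077795427/96015 ≈ 3.2368e+5)
1/((63 - 1*147)*(269 + 262) + O) = 1/((63 - 1*147)*(269 + 262) + 31077795427/96015) = 1/((63 - 147)*531 + 31077795427/96015) = 1/(-84*531 + 31077795427/96015) = 1/(-44604 + 31077795427/96015) = 1/(26795142367/96015) = 96015/26795142367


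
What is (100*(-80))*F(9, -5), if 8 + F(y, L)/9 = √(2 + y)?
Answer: 576000 - 72000*√11 ≈ 3.3720e+5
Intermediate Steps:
F(y, L) = -72 + 9*√(2 + y)
(100*(-80))*F(9, -5) = (100*(-80))*(-72 + 9*√(2 + 9)) = -8000*(-72 + 9*√11) = 576000 - 72000*√11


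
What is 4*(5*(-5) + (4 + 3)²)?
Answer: 96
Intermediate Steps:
4*(5*(-5) + (4 + 3)²) = 4*(-25 + 7²) = 4*(-25 + 49) = 4*24 = 96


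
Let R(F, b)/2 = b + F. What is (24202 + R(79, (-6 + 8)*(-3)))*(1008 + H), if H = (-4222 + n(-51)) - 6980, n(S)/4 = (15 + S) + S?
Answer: -256676616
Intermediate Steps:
n(S) = 60 + 8*S (n(S) = 4*((15 + S) + S) = 4*(15 + 2*S) = 60 + 8*S)
R(F, b) = 2*F + 2*b (R(F, b) = 2*(b + F) = 2*(F + b) = 2*F + 2*b)
H = -11550 (H = (-4222 + (60 + 8*(-51))) - 6980 = (-4222 + (60 - 408)) - 6980 = (-4222 - 348) - 6980 = -4570 - 6980 = -11550)
(24202 + R(79, (-6 + 8)*(-3)))*(1008 + H) = (24202 + (2*79 + 2*((-6 + 8)*(-3))))*(1008 - 11550) = (24202 + (158 + 2*(2*(-3))))*(-10542) = (24202 + (158 + 2*(-6)))*(-10542) = (24202 + (158 - 12))*(-10542) = (24202 + 146)*(-10542) = 24348*(-10542) = -256676616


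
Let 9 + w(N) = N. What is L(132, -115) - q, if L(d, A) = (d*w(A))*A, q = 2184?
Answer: 1880136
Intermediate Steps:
w(N) = -9 + N
L(d, A) = A*d*(-9 + A) (L(d, A) = (d*(-9 + A))*A = A*d*(-9 + A))
L(132, -115) - q = -115*132*(-9 - 115) - 1*2184 = -115*132*(-124) - 2184 = 1882320 - 2184 = 1880136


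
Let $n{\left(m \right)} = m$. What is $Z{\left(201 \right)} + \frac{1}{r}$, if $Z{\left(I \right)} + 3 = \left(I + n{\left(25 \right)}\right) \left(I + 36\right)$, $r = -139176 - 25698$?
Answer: $\frac{8830486565}{164874} \approx 53559.0$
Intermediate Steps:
$r = -164874$
$Z{\left(I \right)} = -3 + \left(25 + I\right) \left(36 + I\right)$ ($Z{\left(I \right)} = -3 + \left(I + 25\right) \left(I + 36\right) = -3 + \left(25 + I\right) \left(36 + I\right)$)
$Z{\left(201 \right)} + \frac{1}{r} = \left(897 + 201^{2} + 61 \cdot 201\right) + \frac{1}{-164874} = \left(897 + 40401 + 12261\right) - \frac{1}{164874} = 53559 - \frac{1}{164874} = \frac{8830486565}{164874}$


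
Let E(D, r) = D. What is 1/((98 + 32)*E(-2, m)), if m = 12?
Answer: -1/260 ≈ -0.0038462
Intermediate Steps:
1/((98 + 32)*E(-2, m)) = 1/((98 + 32)*(-2)) = 1/(130*(-2)) = 1/(-260) = -1/260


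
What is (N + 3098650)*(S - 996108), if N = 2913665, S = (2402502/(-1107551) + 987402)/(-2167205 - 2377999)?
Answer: -2512372995709587059919840/419503769617 ≈ -5.9889e+12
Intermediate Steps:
S = -91132972500/419503769617 (S = (2402502*(-1/1107551) + 987402)/(-4545204) = (-2402502/1107551 + 987402)*(-1/4545204) = (1093595670000/1107551)*(-1/4545204) = -91132972500/419503769617 ≈ -0.21724)
(N + 3098650)*(S - 996108) = (2913665 + 3098650)*(-91132972500/419503769617 - 996108) = 6012315*(-417871152078623136/419503769617) = -2512372995709587059919840/419503769617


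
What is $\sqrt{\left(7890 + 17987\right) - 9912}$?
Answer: $\sqrt{15965} \approx 126.35$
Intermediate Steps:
$\sqrt{\left(7890 + 17987\right) - 9912} = \sqrt{25877 - 9912} = \sqrt{15965}$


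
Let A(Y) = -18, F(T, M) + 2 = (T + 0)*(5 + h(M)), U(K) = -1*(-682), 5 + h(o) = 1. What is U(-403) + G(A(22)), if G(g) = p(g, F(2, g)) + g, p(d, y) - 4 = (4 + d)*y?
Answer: 668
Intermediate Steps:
h(o) = -4 (h(o) = -5 + 1 = -4)
U(K) = 682
F(T, M) = -2 + T (F(T, M) = -2 + (T + 0)*(5 - 4) = -2 + T*1 = -2 + T)
p(d, y) = 4 + y*(4 + d) (p(d, y) = 4 + (4 + d)*y = 4 + y*(4 + d))
G(g) = 4 + g (G(g) = (4 + 4*(-2 + 2) + g*(-2 + 2)) + g = (4 + 4*0 + g*0) + g = (4 + 0 + 0) + g = 4 + g)
U(-403) + G(A(22)) = 682 + (4 - 18) = 682 - 14 = 668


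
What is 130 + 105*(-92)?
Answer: -9530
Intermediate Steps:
130 + 105*(-92) = 130 - 9660 = -9530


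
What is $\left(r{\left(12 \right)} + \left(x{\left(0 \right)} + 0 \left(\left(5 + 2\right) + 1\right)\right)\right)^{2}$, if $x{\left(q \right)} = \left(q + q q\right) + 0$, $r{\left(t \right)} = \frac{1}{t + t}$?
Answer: $\frac{1}{576} \approx 0.0017361$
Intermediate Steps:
$r{\left(t \right)} = \frac{1}{2 t}$
$x{\left(q \right)} = q + q^{2}$ ($x{\left(q \right)} = \left(q + q^{2}\right) + 0 = q + q^{2}$)
$\left(r{\left(12 \right)} + \left(x{\left(0 \right)} + 0 \left(\left(5 + 2\right) + 1\right)\right)\right)^{2} = \left(\frac{1}{2 \cdot 12} + \left(0 \left(1 + 0\right) + 0 \left(\left(5 + 2\right) + 1\right)\right)\right)^{2} = \left(\frac{1}{2} \cdot \frac{1}{12} + \left(0 \cdot 1 + 0 \left(7 + 1\right)\right)\right)^{2} = \left(\frac{1}{24} + \left(0 + 0 \cdot 8\right)\right)^{2} = \left(\frac{1}{24} + \left(0 + 0\right)\right)^{2} = \left(\frac{1}{24} + 0\right)^{2} = \left(\frac{1}{24}\right)^{2} = \frac{1}{576}$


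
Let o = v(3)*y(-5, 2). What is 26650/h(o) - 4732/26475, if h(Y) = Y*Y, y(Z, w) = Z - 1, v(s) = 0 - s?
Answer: 117337597/1429650 ≈ 82.074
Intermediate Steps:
v(s) = -s
y(Z, w) = -1 + Z
o = 18 (o = (-1*3)*(-1 - 5) = -3*(-6) = 18)
h(Y) = Y²
26650/h(o) - 4732/26475 = 26650/(18²) - 4732/26475 = 26650/324 - 4732*1/26475 = 26650*(1/324) - 4732/26475 = 13325/162 - 4732/26475 = 117337597/1429650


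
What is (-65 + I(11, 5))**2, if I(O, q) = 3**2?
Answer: 3136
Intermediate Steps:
I(O, q) = 9
(-65 + I(11, 5))**2 = (-65 + 9)**2 = (-56)**2 = 3136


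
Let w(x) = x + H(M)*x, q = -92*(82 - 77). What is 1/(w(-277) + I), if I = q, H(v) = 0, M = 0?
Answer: -1/737 ≈ -0.0013569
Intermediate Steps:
q = -460 (q = -92*5 = -460)
w(x) = x (w(x) = x + 0*x = x + 0 = x)
I = -460
1/(w(-277) + I) = 1/(-277 - 460) = 1/(-737) = -1/737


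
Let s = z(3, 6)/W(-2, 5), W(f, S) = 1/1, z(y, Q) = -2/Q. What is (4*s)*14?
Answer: -56/3 ≈ -18.667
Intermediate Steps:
W(f, S) = 1
s = -⅓ (s = -2/6/1 = -2*⅙*1 = -⅓*1 = -⅓ ≈ -0.33333)
(4*s)*14 = (4*(-⅓))*14 = -4/3*14 = -56/3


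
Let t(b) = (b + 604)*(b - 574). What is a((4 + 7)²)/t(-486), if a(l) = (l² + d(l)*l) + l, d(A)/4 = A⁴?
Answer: -51874856583/62540 ≈ -8.2947e+5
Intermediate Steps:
d(A) = 4*A⁴
a(l) = l + l² + 4*l⁵ (a(l) = (l² + (4*l⁴)*l) + l = (l² + 4*l⁵) + l = l + l² + 4*l⁵)
t(b) = (-574 + b)*(604 + b) (t(b) = (604 + b)*(-574 + b) = (-574 + b)*(604 + b))
a((4 + 7)²)/t(-486) = ((4 + 7)²*(1 + (4 + 7)² + 4*((4 + 7)²)⁴))/(-346696 + (-486)² + 30*(-486)) = (11²*(1 + 11² + 4*(11²)⁴))/(-346696 + 236196 - 14580) = (121*(1 + 121 + 4*121⁴))/(-125080) = (121*(1 + 121 + 4*214358881))*(-1/125080) = (121*(1 + 121 + 857435524))*(-1/125080) = (121*857435646)*(-1/125080) = 103749713166*(-1/125080) = -51874856583/62540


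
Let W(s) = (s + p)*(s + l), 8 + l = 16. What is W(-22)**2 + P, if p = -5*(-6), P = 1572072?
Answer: 1584616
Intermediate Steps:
l = 8 (l = -8 + 16 = 8)
p = 30
W(s) = (8 + s)*(30 + s) (W(s) = (s + 30)*(s + 8) = (30 + s)*(8 + s) = (8 + s)*(30 + s))
W(-22)**2 + P = (240 + (-22)**2 + 38*(-22))**2 + 1572072 = (240 + 484 - 836)**2 + 1572072 = (-112)**2 + 1572072 = 12544 + 1572072 = 1584616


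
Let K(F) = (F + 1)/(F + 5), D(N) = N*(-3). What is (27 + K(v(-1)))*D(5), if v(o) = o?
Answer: -405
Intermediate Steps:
D(N) = -3*N
K(F) = (1 + F)/(5 + F)
(27 + K(v(-1)))*D(5) = (27 + (1 - 1)/(5 - 1))*(-3*5) = (27 + 0/4)*(-15) = (27 + (1/4)*0)*(-15) = (27 + 0)*(-15) = 27*(-15) = -405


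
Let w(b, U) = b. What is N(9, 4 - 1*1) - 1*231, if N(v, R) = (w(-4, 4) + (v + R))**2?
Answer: -167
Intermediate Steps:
N(v, R) = (-4 + R + v)**2 (N(v, R) = (-4 + (v + R))**2 = (-4 + (R + v))**2 = (-4 + R + v)**2)
N(9, 4 - 1*1) - 1*231 = (-4 + (4 - 1*1) + 9)**2 - 1*231 = (-4 + (4 - 1) + 9)**2 - 231 = (-4 + 3 + 9)**2 - 231 = 8**2 - 231 = 64 - 231 = -167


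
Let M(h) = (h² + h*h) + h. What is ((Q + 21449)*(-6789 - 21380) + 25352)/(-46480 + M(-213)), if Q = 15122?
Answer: -1030143147/44045 ≈ -23388.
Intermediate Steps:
M(h) = h + 2*h² (M(h) = (h² + h²) + h = 2*h² + h = h + 2*h²)
((Q + 21449)*(-6789 - 21380) + 25352)/(-46480 + M(-213)) = ((15122 + 21449)*(-6789 - 21380) + 25352)/(-46480 - 213*(1 + 2*(-213))) = (36571*(-28169) + 25352)/(-46480 - 213*(1 - 426)) = (-1030168499 + 25352)/(-46480 - 213*(-425)) = -1030143147/(-46480 + 90525) = -1030143147/44045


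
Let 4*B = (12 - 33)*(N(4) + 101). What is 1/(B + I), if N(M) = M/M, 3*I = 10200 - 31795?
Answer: -6/46403 ≈ -0.00012930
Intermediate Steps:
I = -21595/3 (I = (10200 - 31795)/3 = (⅓)*(-21595) = -21595/3 ≈ -7198.3)
N(M) = 1
B = -1071/2 (B = ((12 - 33)*(1 + 101))/4 = (-21*102)/4 = (¼)*(-2142) = -1071/2 ≈ -535.50)
1/(B + I) = 1/(-1071/2 - 21595/3) = 1/(-46403/6) = -6/46403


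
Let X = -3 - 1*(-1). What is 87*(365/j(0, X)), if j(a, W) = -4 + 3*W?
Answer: -6351/2 ≈ -3175.5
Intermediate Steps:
X = -2 (X = -3 + 1 = -2)
87*(365/j(0, X)) = 87*(365/(-4 + 3*(-2))) = 87*(365/(-4 - 6)) = 87*(365/(-10)) = 87*(365*(-1/10)) = 87*(-73/2) = -6351/2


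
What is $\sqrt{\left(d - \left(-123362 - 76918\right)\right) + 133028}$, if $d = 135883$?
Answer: $\sqrt{469191} \approx 684.98$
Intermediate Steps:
$\sqrt{\left(d - \left(-123362 - 76918\right)\right) + 133028} = \sqrt{\left(135883 - \left(-123362 - 76918\right)\right) + 133028} = \sqrt{\left(135883 - -200280\right) + 133028} = \sqrt{\left(135883 + 200280\right) + 133028} = \sqrt{336163 + 133028} = \sqrt{469191}$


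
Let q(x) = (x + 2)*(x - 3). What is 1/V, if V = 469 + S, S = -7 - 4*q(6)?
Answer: 1/366 ≈ 0.0027322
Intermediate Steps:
q(x) = (-3 + x)*(2 + x) (q(x) = (2 + x)*(-3 + x) = (-3 + x)*(2 + x))
S = -103 (S = -7 - 4*(-6 + 6² - 1*6) = -7 - 4*(-6 + 36 - 6) = -7 - 4*24 = -7 - 96 = -103)
V = 366 (V = 469 - 103 = 366)
1/V = 1/366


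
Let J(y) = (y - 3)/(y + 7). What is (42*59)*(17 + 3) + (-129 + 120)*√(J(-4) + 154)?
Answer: 49560 - 3*√1365 ≈ 49449.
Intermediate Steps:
J(y) = (-3 + y)/(7 + y)
(42*59)*(17 + 3) + (-129 + 120)*√(J(-4) + 154) = (42*59)*(17 + 3) + (-129 + 120)*√((-3 - 4)/(7 - 4) + 154) = 2478*20 - 9*√(-7/3 + 154) = 49560 - 9*√((⅓)*(-7) + 154) = 49560 - 9*√(-7/3 + 154) = 49560 - 3*√1365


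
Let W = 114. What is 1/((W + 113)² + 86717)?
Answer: 1/138246 ≈ 7.2335e-6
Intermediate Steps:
1/((W + 113)² + 86717) = 1/((114 + 113)² + 86717) = 1/(227² + 86717) = 1/(51529 + 86717) = 1/138246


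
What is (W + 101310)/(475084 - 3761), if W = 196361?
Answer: 297671/471323 ≈ 0.63157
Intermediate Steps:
(W + 101310)/(475084 - 3761) = (196361 + 101310)/(475084 - 3761) = 297671/471323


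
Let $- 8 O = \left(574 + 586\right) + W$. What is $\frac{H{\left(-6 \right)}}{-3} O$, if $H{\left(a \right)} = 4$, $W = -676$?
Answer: $\frac{242}{3} \approx 80.667$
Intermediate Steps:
$O = - \frac{121}{2}$ ($O = - \frac{\left(574 + 586\right) - 676}{8} = - \frac{1160 - 676}{8} = \left(- \frac{1}{8}\right) 484 = - \frac{121}{2} \approx -60.5$)
$\frac{H{\left(-6 \right)}}{-3} O = \frac{4}{-3} \left(- \frac{121}{2}\right) = 4 \left(- \frac{1}{3}\right) \left(- \frac{121}{2}\right) = \left(- \frac{4}{3}\right) \left(- \frac{121}{2}\right) = \frac{242}{3}$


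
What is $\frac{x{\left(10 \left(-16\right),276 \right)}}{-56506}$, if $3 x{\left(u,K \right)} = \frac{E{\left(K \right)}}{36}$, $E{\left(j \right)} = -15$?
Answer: $\frac{5}{2034216} \approx 2.4579 \cdot 10^{-6}$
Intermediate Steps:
$x{\left(u,K \right)} = - \frac{5}{36}$ ($x{\left(u,K \right)} = \frac{\left(-15\right) \frac{1}{36}}{3} = \frac{1}{3} \left(- \frac{5}{12}\right) = - \frac{5}{36}$)
$\frac{x{\left(10 \left(-16\right),276 \right)}}{-56506} = - \frac{5}{36 \left(-56506\right)} = \left(- \frac{5}{36}\right) \left(- \frac{1}{56506}\right) = \frac{5}{2034216}$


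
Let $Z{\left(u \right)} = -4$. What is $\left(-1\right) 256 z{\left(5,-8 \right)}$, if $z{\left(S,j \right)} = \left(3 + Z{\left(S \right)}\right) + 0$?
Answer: $256$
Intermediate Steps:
$z{\left(S,j \right)} = -1$ ($z{\left(S,j \right)} = \left(3 - 4\right) + 0 = -1 + 0 = -1$)
$\left(-1\right) 256 z{\left(5,-8 \right)} = \left(-1\right) 256 \left(-1\right) = \left(-256\right) \left(-1\right) = 256$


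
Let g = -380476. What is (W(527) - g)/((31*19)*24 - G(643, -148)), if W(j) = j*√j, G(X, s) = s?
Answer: 95119/3571 + 527*√527/14284 ≈ 27.483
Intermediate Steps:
W(j) = j^(3/2)
(W(527) - g)/((31*19)*24 - G(643, -148)) = (527^(3/2) - 1*(-380476))/((31*19)*24 - 1*(-148)) = (527*√527 + 380476)/(589*24 + 148) = (380476 + 527*√527)/(14136 + 148) = (380476 + 527*√527)/14284 = (380476 + 527*√527)*(1/14284) = 95119/3571 + 527*√527/14284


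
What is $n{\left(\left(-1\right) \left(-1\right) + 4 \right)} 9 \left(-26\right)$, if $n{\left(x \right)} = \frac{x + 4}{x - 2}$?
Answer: $-702$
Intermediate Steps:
$n{\left(x \right)} = \frac{4 + x}{-2 + x}$
$n{\left(\left(-1\right) \left(-1\right) + 4 \right)} 9 \left(-26\right) = \frac{4 + \left(\left(-1\right) \left(-1\right) + 4\right)}{-2 + \left(\left(-1\right) \left(-1\right) + 4\right)} 9 \left(-26\right) = \frac{4 + \left(1 + 4\right)}{-2 + \left(1 + 4\right)} 9 \left(-26\right) = \frac{4 + 5}{-2 + 5} \cdot 9 \left(-26\right) = \frac{1}{3} \cdot 9 \cdot 9 \left(-26\right) = 3 \cdot 9 \left(-26\right) = 27 \left(-26\right) = -702$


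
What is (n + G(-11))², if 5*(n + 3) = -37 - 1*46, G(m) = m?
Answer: 23409/25 ≈ 936.36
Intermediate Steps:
n = -98/5 (n = -3 + (-37 - 1*46)/5 = -3 + (-37 - 46)/5 = -3 + (⅕)*(-83) = -3 - 83/5 = -98/5 ≈ -19.600)
(n + G(-11))² = (-98/5 - 11)² = (-153/5)² = 23409/25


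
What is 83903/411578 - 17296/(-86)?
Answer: 3562934373/17697854 ≈ 201.32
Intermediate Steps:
83903/411578 - 17296/(-86) = 83903*(1/411578) - 17296*(-1/86) = 83903/411578 + 8648/43 = 3562934373/17697854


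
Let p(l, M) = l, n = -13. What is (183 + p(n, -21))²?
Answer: 28900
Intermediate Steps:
(183 + p(n, -21))² = (183 - 13)² = 170² = 28900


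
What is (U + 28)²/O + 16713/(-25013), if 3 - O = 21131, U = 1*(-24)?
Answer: -44189059/66059333 ≈ -0.66893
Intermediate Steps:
U = -24
O = -21128 (O = 3 - 1*21131 = 3 - 21131 = -21128)
(U + 28)²/O + 16713/(-25013) = (-24 + 28)²/(-21128) + 16713/(-25013) = 4²*(-1/21128) + 16713*(-1/25013) = 16*(-1/21128) - 16713/25013 = -2/2641 - 16713/25013 = -44189059/66059333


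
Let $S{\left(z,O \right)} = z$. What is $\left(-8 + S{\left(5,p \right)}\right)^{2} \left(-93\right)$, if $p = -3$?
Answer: $-837$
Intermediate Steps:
$\left(-8 + S{\left(5,p \right)}\right)^{2} \left(-93\right) = \left(-8 + 5\right)^{2} \left(-93\right) = \left(-3\right)^{2} \left(-93\right) = 9 \left(-93\right) = -837$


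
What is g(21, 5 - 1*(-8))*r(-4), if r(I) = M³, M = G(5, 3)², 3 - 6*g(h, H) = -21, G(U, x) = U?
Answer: 62500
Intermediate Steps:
g(h, H) = 4 (g(h, H) = ½ - ⅙*(-21) = ½ + 7/2 = 4)
M = 25 (M = 5² = 25)
r(I) = 15625 (r(I) = 25³ = 15625)
g(21, 5 - 1*(-8))*r(-4) = 4*15625 = 62500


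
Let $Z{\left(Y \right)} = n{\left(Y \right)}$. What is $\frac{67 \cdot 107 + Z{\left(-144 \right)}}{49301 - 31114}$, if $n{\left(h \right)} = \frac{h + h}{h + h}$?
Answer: $\frac{7170}{18187} \approx 0.39424$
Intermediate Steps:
$n{\left(h \right)} = 1$ ($n{\left(h \right)} = \frac{2 h}{2 h} = 2 h \frac{1}{2 h} = 1$)
$Z{\left(Y \right)} = 1$
$\frac{67 \cdot 107 + Z{\left(-144 \right)}}{49301 - 31114} = \frac{67 \cdot 107 + 1}{49301 - 31114} = \frac{7169 + 1}{18187} = 7170 \cdot \frac{1}{18187} = \frac{7170}{18187}$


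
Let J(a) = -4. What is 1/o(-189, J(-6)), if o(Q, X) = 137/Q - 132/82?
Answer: -7749/18091 ≈ -0.42833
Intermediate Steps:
o(Q, X) = -66/41 + 137/Q (o(Q, X) = 137/Q - 132*1/82 = 137/Q - 66/41 = -66/41 + 137/Q)
1/o(-189, J(-6)) = 1/(-66/41 + 137/(-189)) = 1/(-66/41 + 137*(-1/189)) = 1/(-66/41 - 137/189) = 1/(-18091/7749) = -7749/18091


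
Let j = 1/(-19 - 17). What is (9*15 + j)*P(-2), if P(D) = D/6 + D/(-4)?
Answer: 4859/216 ≈ 22.495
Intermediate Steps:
P(D) = -D/12 (P(D) = D*(⅙) + D*(-¼) = D/6 - D/4 = -D/12)
j = -1/36 (j = 1/(-36) = -1/36 ≈ -0.027778)
(9*15 + j)*P(-2) = (9*15 - 1/36)*(-1/12*(-2)) = (135 - 1/36)*(⅙) = (4859/36)*(⅙) = 4859/216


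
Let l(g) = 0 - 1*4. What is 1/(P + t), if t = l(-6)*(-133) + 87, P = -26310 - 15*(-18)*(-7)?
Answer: -1/27581 ≈ -3.6257e-5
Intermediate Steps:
l(g) = -4 (l(g) = 0 - 4 = -4)
P = -28200 (P = -26310 - (-270)*(-7) = -26310 - 1*1890 = -26310 - 1890 = -28200)
t = 619 (t = -4*(-133) + 87 = 532 + 87 = 619)
1/(P + t) = 1/(-28200 + 619) = 1/(-27581) = -1/27581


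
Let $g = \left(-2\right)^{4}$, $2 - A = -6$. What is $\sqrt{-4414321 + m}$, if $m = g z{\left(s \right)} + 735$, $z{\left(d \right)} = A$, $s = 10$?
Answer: $i \sqrt{4413458} \approx 2100.8 i$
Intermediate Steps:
$A = 8$ ($A = 2 - -6 = 2 + 6 = 8$)
$z{\left(d \right)} = 8$
$g = 16$
$m = 863$ ($m = 16 \cdot 8 + 735 = 128 + 735 = 863$)
$\sqrt{-4414321 + m} = \sqrt{-4414321 + 863} = \sqrt{-4413458} = i \sqrt{4413458}$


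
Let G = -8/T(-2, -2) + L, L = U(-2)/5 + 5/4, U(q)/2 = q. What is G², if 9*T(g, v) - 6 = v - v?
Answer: 53361/400 ≈ 133.40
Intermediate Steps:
U(q) = 2*q
T(g, v) = ⅔ (T(g, v) = ⅔ + (v - v)/9 = ⅔ + (⅑)*0 = ⅔ + 0 = ⅔)
L = 9/20 (L = (2*(-2))/5 + 5/4 = -4*⅕ + 5*(¼) = -⅘ + 5/4 = 9/20 ≈ 0.45000)
G = -231/20 (G = -8/⅔ + 9/20 = -8*3/2 + 9/20 = -12 + 9/20 = -231/20 ≈ -11.550)
G² = (-231/20)² = 53361/400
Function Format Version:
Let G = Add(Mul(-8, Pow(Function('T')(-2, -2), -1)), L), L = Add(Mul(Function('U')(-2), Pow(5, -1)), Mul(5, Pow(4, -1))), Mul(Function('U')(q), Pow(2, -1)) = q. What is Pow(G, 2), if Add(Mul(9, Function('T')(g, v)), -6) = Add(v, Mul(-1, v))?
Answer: Rational(53361, 400) ≈ 133.40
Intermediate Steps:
Function('U')(q) = Mul(2, q)
Function('T')(g, v) = Rational(2, 3) (Function('T')(g, v) = Add(Rational(2, 3), Mul(Rational(1, 9), Add(v, Mul(-1, v)))) = Add(Rational(2, 3), Mul(Rational(1, 9), 0)) = Add(Rational(2, 3), 0) = Rational(2, 3))
L = Rational(9, 20) (L = Add(Mul(Mul(2, -2), Pow(5, -1)), Mul(5, Pow(4, -1))) = Add(Mul(-4, Rational(1, 5)), Mul(5, Rational(1, 4))) = Add(Rational(-4, 5), Rational(5, 4)) = Rational(9, 20) ≈ 0.45000)
G = Rational(-231, 20) (G = Add(Mul(-8, Pow(Rational(2, 3), -1)), Rational(9, 20)) = Add(Mul(-8, Rational(3, 2)), Rational(9, 20)) = Add(-12, Rational(9, 20)) = Rational(-231, 20) ≈ -11.550)
Pow(G, 2) = Pow(Rational(-231, 20), 2) = Rational(53361, 400)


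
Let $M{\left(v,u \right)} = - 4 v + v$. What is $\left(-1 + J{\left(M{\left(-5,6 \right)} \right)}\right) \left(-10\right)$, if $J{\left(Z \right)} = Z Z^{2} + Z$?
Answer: $-33890$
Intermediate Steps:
$M{\left(v,u \right)} = - 3 v$
$J{\left(Z \right)} = Z + Z^{3}$ ($J{\left(Z \right)} = Z^{3} + Z = Z + Z^{3}$)
$\left(-1 + J{\left(M{\left(-5,6 \right)} \right)}\right) \left(-10\right) = \left(-1 - \left(-15 - \left(\left(-3\right) \left(-5\right)\right)^{3}\right)\right) \left(-10\right) = \left(-1 + \left(15 + 15^{3}\right)\right) \left(-10\right) = \left(-1 + \left(15 + 3375\right)\right) \left(-10\right) = \left(-1 + 3390\right) \left(-10\right) = 3389 \left(-10\right) = -33890$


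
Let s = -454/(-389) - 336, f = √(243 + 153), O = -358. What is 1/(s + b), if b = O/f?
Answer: -5016057750/1674692711339 + 81259377*√11/1674692711339 ≈ -0.0028343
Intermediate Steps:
f = 6*√11 (f = √396 = 6*√11 ≈ 19.900)
b = -179*√11/33 (b = -358*√11/66 = -179*√11/33 ≈ -17.990)
s = -130250/389 (s = -454*(-1/389) - 336 = 454/389 - 336 = -130250/389 ≈ -334.83)
1/(s + b) = 1/(-130250/389 - 179*√11/33)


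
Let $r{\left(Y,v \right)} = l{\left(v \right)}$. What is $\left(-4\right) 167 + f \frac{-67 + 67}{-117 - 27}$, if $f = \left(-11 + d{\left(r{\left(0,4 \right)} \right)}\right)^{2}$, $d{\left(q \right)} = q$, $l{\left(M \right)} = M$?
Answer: $-668$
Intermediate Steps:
$r{\left(Y,v \right)} = v$
$f = 49$ ($f = \left(-11 + 4\right)^{2} = \left(-7\right)^{2} = 49$)
$\left(-4\right) 167 + f \frac{-67 + 67}{-117 - 27} = \left(-4\right) 167 + 49 \frac{-67 + 67}{-117 - 27} = -668 + 49 \frac{0}{-144} = -668 + 49 \cdot 0 \left(- \frac{1}{144}\right) = -668 + 49 \cdot 0 = -668 + 0 = -668$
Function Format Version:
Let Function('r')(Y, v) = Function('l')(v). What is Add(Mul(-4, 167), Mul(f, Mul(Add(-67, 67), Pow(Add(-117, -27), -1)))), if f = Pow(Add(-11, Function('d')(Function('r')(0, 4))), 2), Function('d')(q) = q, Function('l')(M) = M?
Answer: -668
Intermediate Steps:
Function('r')(Y, v) = v
f = 49 (f = Pow(Add(-11, 4), 2) = Pow(-7, 2) = 49)
Add(Mul(-4, 167), Mul(f, Mul(Add(-67, 67), Pow(Add(-117, -27), -1)))) = Add(Mul(-4, 167), Mul(49, Mul(Add(-67, 67), Pow(Add(-117, -27), -1)))) = Add(-668, Mul(49, Mul(0, Pow(-144, -1)))) = Add(-668, Mul(49, Mul(0, Rational(-1, 144)))) = Add(-668, Mul(49, 0)) = Add(-668, 0) = -668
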